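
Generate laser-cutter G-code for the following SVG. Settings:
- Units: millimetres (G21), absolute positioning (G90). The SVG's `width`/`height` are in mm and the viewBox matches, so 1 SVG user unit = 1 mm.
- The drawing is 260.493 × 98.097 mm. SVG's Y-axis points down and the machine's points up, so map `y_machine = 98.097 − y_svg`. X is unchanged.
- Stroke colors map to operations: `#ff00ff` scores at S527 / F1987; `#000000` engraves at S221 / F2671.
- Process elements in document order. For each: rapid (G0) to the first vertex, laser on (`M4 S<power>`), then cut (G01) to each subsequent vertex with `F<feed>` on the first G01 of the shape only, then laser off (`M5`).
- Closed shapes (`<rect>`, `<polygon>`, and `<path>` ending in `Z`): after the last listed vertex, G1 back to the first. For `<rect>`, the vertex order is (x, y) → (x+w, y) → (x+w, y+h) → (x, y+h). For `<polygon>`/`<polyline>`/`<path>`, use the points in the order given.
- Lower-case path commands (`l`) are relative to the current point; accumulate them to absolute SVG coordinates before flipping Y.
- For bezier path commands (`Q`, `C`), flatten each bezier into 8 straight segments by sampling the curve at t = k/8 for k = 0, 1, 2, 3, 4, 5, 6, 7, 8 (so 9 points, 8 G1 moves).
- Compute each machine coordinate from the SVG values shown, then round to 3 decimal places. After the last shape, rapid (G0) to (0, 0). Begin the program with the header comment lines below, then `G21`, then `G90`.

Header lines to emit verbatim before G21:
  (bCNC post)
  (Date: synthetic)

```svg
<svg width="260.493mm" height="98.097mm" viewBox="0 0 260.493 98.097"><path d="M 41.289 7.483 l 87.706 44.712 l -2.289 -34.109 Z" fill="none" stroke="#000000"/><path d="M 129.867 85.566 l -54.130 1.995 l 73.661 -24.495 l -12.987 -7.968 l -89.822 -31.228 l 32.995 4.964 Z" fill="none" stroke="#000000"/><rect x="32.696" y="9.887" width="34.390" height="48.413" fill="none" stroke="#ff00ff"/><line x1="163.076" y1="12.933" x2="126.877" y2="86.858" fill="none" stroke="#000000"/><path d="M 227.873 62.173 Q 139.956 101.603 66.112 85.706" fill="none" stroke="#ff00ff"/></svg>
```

(bCNC post)
(Date: synthetic)
G21
G90
G0 X41.289 Y90.614
M4 S221
G01 X128.995 Y45.902 F2671
G01 X126.706 Y80.011
G01 X41.289 Y90.614
M5
G0 X129.867 Y12.531
M4 S221
G01 X75.737 Y10.536 F2671
G01 X149.398 Y35.031
G01 X136.411 Y42.999
G01 X46.589 Y74.227
G01 X79.584 Y69.263
G01 X129.867 Y12.531
M5
G0 X32.696 Y88.210
M4 S527
G01 X67.086 Y88.210 F1987
G01 X67.086 Y39.797
G01 X32.696 Y39.797
G01 X32.696 Y88.210
M5
G0 X163.076 Y85.164
M4 S221
G01 X126.877 Y11.239 F2671
M5
G0 X227.873 Y35.924
M4 S527
G01 X206.114 Y26.931 F1987
G01 X184.794 Y19.667
G01 X163.914 Y14.132
G01 X143.474 Y10.326
G01 X123.474 Y8.249
G01 X103.914 Y7.900
G01 X84.793 Y9.281
G01 X66.112 Y12.391
M5
G0 X0.000 Y0.000

1 u = 1 mm; y_m = 98.097 − y.

[1] `<path>` closed polygon, #000000→engrave S221 F2671: (41.289,90.614) → (128.995,45.902) → (126.706,80.011) → (41.289,90.614) (closed)

[2] `<path>` closed polygon, #000000→engrave S221 F2671: (129.867,12.531) → (75.737,10.536) → (149.398,35.031) → (136.411,42.999) → (46.589,74.227) → (79.584,69.263) → (129.867,12.531) (closed)

[3] `<rect>` rectangle, #ff00ff→score S527 F1987: (32.696,88.210) → (67.086,88.210) → (67.086,39.797) → (32.696,39.797) → (32.696,88.210) (closed)

[4] `<line>` line segment, #000000→engrave S221 F2671: (163.076,85.164) → (126.877,11.239)

[5] `<path>` quadratic bezier, #ff00ff→score S527 F1987: (227.873,35.924) → (206.114,26.931) → (184.794,19.667) → (163.914,14.132) → (143.474,10.326) → (123.474,8.249) → (103.914,7.900) → (84.793,9.281) → (66.112,12.391)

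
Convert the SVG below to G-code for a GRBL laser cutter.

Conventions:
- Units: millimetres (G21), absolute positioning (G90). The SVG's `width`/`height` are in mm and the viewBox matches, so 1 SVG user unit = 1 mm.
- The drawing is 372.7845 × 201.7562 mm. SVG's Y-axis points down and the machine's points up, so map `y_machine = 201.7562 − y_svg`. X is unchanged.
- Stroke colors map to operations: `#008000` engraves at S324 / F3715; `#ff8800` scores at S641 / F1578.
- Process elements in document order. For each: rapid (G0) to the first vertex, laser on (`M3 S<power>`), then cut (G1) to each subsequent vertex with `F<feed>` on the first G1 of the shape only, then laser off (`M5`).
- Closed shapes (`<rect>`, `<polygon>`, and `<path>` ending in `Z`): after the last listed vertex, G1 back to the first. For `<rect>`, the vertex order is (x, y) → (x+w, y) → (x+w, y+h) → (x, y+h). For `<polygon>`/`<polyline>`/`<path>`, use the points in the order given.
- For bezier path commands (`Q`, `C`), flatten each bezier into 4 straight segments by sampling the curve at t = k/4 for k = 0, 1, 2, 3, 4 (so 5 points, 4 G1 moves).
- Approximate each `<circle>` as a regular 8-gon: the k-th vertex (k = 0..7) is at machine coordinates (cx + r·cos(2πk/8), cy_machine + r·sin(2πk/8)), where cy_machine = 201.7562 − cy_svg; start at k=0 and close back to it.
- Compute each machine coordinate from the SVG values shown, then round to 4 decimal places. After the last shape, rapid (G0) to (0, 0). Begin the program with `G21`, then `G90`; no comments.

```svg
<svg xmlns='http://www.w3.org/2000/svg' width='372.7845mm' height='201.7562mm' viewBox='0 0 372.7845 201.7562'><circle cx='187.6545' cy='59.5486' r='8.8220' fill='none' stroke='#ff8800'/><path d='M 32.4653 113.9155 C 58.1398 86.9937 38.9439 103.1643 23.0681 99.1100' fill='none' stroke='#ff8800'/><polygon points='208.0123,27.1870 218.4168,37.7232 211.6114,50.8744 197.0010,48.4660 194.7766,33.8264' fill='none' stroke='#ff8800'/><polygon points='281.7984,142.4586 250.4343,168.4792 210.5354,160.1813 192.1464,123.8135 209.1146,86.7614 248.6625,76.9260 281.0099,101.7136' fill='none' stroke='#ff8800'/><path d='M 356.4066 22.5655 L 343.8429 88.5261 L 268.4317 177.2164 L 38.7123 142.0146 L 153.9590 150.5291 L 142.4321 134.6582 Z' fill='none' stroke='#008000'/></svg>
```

G21
G90
G0 X196.4765 Y142.2076
M3 S641
G1 X193.8926 Y148.4457 F1578
G1 X187.6545 Y151.0296
G1 X181.4164 Y148.4457
G1 X178.8325 Y142.2076
G1 X181.4164 Y135.9695
G1 X187.6545 Y133.3856
G1 X193.8926 Y135.9695
G1 X196.4765 Y142.2076
M5
G0 X32.4653 Y87.8407
M3 S641
G1 X44.0610 Y100.9416 F1578
G1 X43.3481 Y103.8188
G1 X34.8445 Y102.4083
G1 X23.0681 Y102.6462
M5
G0 X208.0123 Y174.5692
M3 S641
G1 X218.4168 Y164.0330 F1578
G1 X211.6114 Y150.8818
G1 X197.0010 Y153.2902
G1 X194.7766 Y167.9298
G1 X208.0123 Y174.5692
M5
G0 X281.7984 Y59.2976
M3 S641
G1 X250.4343 Y33.2770 F1578
G1 X210.5354 Y41.5749
G1 X192.1464 Y77.9427
G1 X209.1146 Y114.9948
G1 X248.6625 Y124.8302
G1 X281.0099 Y100.0426
G1 X281.7984 Y59.2976
M5
G0 X356.4066 Y179.1907
M3 S324
G1 X343.8429 Y113.2301 F3715
G1 X268.4317 Y24.5398
G1 X38.7123 Y59.7416
G1 X153.9590 Y51.2271
G1 X142.4321 Y67.0980
G1 X356.4066 Y179.1907
M5
G0 X0.0000 Y0.0000

Since the viewBox matches the mm dimensions, user units are millimetres directly. The only transform is the Y-flip y_m = 201.7562 − y_svg.

Shape 1 is a circle drawn with `<circle>`. Its stroke #ff8800 means score at S641, F1578. After flipping Y the toolpath is (196.4765,142.2076) → (193.8926,148.4457) → (187.6545,151.0296) → (181.4164,148.4457) → (178.8325,142.2076) → (181.4164,135.9695) → (187.6545,133.3856) → (193.8926,135.9695) → (196.4765,142.2076), returning to the start.

Shape 2 is a cubic bezier drawn with `<path>`. Its stroke #ff8800 means score at S641, F1578. After flipping Y the toolpath is (32.4653,87.8407) → (44.0610,100.9416) → (43.3481,103.8188) → (34.8445,102.4083) → (23.0681,102.6462).

Shape 3 is a regular polygon drawn with `<polygon>`. Its stroke #ff8800 means score at S641, F1578. After flipping Y the toolpath is (208.0123,174.5692) → (218.4168,164.0330) → (211.6114,150.8818) → (197.0010,153.2902) → (194.7766,167.9298) → (208.0123,174.5692), returning to the start.

Shape 4 is a regular polygon drawn with `<polygon>`. Its stroke #ff8800 means score at S641, F1578. After flipping Y the toolpath is (281.7984,59.2976) → (250.4343,33.2770) → (210.5354,41.5749) → (192.1464,77.9427) → (209.1146,114.9948) → (248.6625,124.8302) → (281.0099,100.0426) → (281.7984,59.2976), returning to the start.

Shape 5 is a closed polygon drawn with `<path>`. Its stroke #008000 means engrave at S324, F3715. After flipping Y the toolpath is (356.4066,179.1907) → (343.8429,113.2301) → (268.4317,24.5398) → (38.7123,59.7416) → (153.9590,51.2271) → (142.4321,67.0980) → (356.4066,179.1907), returning to the start.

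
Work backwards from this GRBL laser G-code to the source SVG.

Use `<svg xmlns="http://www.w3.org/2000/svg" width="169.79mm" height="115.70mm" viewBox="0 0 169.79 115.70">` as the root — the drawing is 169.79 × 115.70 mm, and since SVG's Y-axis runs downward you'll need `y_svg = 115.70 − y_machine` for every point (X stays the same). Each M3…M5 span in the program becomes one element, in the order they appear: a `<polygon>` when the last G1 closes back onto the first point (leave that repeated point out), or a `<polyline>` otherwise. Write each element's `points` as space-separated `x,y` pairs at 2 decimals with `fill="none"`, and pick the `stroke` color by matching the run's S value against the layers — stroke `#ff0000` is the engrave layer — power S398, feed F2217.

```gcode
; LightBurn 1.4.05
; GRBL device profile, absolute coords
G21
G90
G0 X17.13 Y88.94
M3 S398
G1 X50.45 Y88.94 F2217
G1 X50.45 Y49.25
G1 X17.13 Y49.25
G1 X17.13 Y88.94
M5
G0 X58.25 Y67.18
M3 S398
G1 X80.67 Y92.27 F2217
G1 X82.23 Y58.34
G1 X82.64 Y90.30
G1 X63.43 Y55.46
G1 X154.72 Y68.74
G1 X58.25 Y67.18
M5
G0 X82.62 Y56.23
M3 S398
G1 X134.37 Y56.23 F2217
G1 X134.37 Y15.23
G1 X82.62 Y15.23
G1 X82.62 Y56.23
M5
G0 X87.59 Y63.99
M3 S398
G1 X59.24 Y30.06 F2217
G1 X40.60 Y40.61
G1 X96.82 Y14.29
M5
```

<svg xmlns="http://www.w3.org/2000/svg" width="169.79mm" height="115.70mm" viewBox="0 0 169.79 115.70">
  <polygon points="17.13,26.76 50.45,26.76 50.45,66.45 17.13,66.45" fill="none" stroke="#ff0000"/>
  <polygon points="58.25,48.52 80.67,23.43 82.23,57.36 82.64,25.40 63.43,60.24 154.72,46.96" fill="none" stroke="#ff0000"/>
  <polygon points="82.62,59.47 134.37,59.47 134.37,100.47 82.62,100.47" fill="none" stroke="#ff0000"/>
  <polyline points="87.59,51.71 59.24,85.64 40.60,75.09 96.82,101.41" fill="none" stroke="#ff0000"/>
</svg>

y_svg = 115.70 − y_m. Every run uses S398, so all elements get stroke `#ff0000` (engrave).

[1] closed run; points: 17.13,26.76 50.45,26.76 50.45,66.45 17.13,66.45

[2] closed run; points: 58.25,48.52 80.67,23.43 82.23,57.36 82.64,25.40 63.43,60.24 154.72,46.96

[3] closed run; points: 82.62,59.47 134.37,59.47 134.37,100.47 82.62,100.47

[4] open run; points: 87.59,51.71 59.24,85.64 40.60,75.09 96.82,101.41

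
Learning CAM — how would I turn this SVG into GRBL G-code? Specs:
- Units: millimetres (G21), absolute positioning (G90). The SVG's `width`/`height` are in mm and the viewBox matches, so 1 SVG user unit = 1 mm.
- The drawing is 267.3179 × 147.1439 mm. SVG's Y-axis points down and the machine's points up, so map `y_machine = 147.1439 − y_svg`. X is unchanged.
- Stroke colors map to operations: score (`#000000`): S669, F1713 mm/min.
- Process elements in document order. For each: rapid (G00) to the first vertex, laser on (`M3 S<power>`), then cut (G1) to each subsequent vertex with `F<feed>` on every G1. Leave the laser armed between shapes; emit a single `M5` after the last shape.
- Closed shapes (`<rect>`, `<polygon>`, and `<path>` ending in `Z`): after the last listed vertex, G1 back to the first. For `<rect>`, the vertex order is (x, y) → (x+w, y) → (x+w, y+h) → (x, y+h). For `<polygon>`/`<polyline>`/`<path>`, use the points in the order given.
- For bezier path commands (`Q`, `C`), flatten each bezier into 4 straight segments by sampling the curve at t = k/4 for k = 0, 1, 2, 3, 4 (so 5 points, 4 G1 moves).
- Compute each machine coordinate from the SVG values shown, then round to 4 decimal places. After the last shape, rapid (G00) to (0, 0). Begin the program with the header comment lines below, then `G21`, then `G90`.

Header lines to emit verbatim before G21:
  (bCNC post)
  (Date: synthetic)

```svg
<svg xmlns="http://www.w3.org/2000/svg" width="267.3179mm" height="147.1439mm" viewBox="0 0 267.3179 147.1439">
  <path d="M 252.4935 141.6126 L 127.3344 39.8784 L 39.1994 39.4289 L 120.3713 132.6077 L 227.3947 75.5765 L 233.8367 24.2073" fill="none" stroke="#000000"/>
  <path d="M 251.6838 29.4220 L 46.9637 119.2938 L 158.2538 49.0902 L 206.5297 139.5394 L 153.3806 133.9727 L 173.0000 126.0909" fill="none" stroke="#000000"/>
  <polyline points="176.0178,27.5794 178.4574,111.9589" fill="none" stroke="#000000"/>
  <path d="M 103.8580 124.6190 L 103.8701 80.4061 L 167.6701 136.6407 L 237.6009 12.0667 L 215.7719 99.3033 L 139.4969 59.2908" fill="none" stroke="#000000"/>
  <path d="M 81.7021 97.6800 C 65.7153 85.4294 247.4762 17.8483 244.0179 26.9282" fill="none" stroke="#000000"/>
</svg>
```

Since the viewBox matches the mm dimensions, user units are millimetres directly. The only transform is the Y-flip y_m = 147.1439 − y_svg.

Shape 1 is a open polyline drawn with `<path>`. Its stroke #000000 means score at S669, F1713. After flipping Y the toolpath is (252.4935,5.5313) → (127.3344,107.2655) → (39.1994,107.7150) → (120.3713,14.5362) → (227.3947,71.5674) → (233.8367,122.9366).

Shape 2 is a open polyline drawn with `<path>`. Its stroke #000000 means score at S669, F1713. After flipping Y the toolpath is (251.6838,117.7219) → (46.9637,27.8501) → (158.2538,98.0537) → (206.5297,7.6045) → (153.3806,13.1712) → (173.0000,21.0530).

Shape 3 is a line segment drawn with `<polyline>`. Its stroke #000000 means score at S669, F1713. After flipping Y the toolpath is (176.0178,119.5645) → (178.4574,35.1850).

Shape 4 is a open polyline drawn with `<path>`. Its stroke #000000 means score at S669, F1713. After flipping Y the toolpath is (103.8580,22.5249) → (103.8701,66.7378) → (167.6701,10.5032) → (237.6009,135.0772) → (215.7719,47.8406) → (139.4969,87.8531).

Shape 5 is a cubic bezier drawn with `<path>`. Its stroke #000000 means score at S669, F1713. After flipping Y the toolpath is (81.7021,49.4639) → (100.8058,66.9640) → (158.1618,92.8387) → (217.8669,114.7141) → (244.0179,120.2157).

(bCNC post)
(Date: synthetic)
G21
G90
G00 X252.4935 Y5.5313
M3 S669
G1 X127.3344 Y107.2655 F1713
G1 X39.1994 Y107.7150 F1713
G1 X120.3713 Y14.5362 F1713
G1 X227.3947 Y71.5674 F1713
G1 X233.8367 Y122.9366 F1713
G00 X251.6838 Y117.7219
M3 S669
G1 X46.9637 Y27.8501 F1713
G1 X158.2538 Y98.0537 F1713
G1 X206.5297 Y7.6045 F1713
G1 X153.3806 Y13.1712 F1713
G1 X173.0000 Y21.0530 F1713
G00 X176.0178 Y119.5645
M3 S669
G1 X178.4574 Y35.1850 F1713
G00 X103.8580 Y22.5249
M3 S669
G1 X103.8701 Y66.7378 F1713
G1 X167.6701 Y10.5032 F1713
G1 X237.6009 Y135.0772 F1713
G1 X215.7719 Y47.8406 F1713
G1 X139.4969 Y87.8531 F1713
G00 X81.7021 Y49.4639
M3 S669
G1 X100.8058 Y66.9640 F1713
G1 X158.1618 Y92.8387 F1713
G1 X217.8669 Y114.7141 F1713
G1 X244.0179 Y120.2157 F1713
M5
G00 X0.0000 Y0.0000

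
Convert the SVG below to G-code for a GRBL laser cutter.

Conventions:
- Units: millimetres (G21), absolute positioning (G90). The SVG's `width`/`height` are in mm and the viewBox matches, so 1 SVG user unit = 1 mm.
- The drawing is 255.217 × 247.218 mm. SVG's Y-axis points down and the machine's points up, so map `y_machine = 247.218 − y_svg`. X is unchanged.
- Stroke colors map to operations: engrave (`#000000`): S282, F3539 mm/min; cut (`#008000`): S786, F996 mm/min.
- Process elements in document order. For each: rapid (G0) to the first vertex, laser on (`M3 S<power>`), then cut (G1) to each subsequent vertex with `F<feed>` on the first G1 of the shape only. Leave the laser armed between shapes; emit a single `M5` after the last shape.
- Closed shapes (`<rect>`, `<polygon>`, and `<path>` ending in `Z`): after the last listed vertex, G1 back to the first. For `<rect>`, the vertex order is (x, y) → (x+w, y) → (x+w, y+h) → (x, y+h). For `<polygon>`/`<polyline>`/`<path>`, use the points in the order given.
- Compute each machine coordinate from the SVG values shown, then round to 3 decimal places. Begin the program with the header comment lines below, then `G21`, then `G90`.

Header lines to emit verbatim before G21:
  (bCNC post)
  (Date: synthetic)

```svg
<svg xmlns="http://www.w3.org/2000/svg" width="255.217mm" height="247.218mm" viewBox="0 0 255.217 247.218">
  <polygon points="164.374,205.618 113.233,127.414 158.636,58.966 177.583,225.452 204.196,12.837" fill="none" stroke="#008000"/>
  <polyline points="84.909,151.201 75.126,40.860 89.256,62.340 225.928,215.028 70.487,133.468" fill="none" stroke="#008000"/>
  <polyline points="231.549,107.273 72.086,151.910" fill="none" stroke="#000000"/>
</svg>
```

1 u = 1 mm; y_m = 247.218 − y.

[1] `<polygon>` closed polygon, #008000→cut S786 F996: (164.374,41.600) → (113.233,119.804) → (158.636,188.252) → (177.583,21.766) → (204.196,234.381) → (164.374,41.600) (closed)

[2] `<polyline>` open polyline, #008000→cut S786 F996: (84.909,96.017) → (75.126,206.358) → (89.256,184.878) → (225.928,32.190) → (70.487,113.750)

[3] `<polyline>` line segment, #000000→engrave S282 F3539: (231.549,139.945) → (72.086,95.308)

(bCNC post)
(Date: synthetic)
G21
G90
G0 X164.374 Y41.600
M3 S786
G1 X113.233 Y119.804 F996
G1 X158.636 Y188.252
G1 X177.583 Y21.766
G1 X204.196 Y234.381
G1 X164.374 Y41.600
G0 X84.909 Y96.017
M3 S786
G1 X75.126 Y206.358 F996
G1 X89.256 Y184.878
G1 X225.928 Y32.190
G1 X70.487 Y113.750
G0 X231.549 Y139.945
M3 S282
G1 X72.086 Y95.308 F3539
M5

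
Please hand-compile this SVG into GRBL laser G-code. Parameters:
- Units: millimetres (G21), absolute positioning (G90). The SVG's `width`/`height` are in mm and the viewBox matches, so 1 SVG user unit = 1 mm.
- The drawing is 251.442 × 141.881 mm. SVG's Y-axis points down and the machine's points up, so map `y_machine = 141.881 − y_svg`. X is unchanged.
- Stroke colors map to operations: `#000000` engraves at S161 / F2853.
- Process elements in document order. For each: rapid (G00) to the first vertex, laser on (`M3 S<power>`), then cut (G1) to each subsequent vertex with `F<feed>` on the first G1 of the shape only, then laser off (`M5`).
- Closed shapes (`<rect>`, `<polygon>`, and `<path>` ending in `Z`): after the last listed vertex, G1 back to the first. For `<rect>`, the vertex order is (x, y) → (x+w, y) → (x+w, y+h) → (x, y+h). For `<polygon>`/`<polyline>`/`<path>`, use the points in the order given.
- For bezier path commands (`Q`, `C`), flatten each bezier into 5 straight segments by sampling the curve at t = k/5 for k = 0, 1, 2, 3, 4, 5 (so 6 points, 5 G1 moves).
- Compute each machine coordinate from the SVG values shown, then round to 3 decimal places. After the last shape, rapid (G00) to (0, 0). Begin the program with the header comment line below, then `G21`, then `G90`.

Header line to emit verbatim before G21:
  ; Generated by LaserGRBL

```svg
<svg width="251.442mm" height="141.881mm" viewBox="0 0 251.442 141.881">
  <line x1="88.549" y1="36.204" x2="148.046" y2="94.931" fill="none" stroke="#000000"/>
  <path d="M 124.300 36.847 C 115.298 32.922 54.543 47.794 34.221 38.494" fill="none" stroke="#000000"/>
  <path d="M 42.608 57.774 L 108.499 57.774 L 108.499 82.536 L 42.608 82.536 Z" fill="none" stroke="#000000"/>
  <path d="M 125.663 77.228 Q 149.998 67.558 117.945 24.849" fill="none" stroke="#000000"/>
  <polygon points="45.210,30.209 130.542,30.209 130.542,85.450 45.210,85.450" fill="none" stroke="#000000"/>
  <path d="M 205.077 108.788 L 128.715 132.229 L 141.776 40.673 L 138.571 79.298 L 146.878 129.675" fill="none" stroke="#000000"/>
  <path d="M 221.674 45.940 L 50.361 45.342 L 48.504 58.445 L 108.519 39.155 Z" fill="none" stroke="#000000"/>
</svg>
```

Since the viewBox matches the mm dimensions, user units are millimetres directly. The only transform is the Y-flip y_m = 141.881 − y_svg.

Shape 1 is a line segment drawn with `<line>`. Its stroke #000000 means engrave at S161, F2853. After flipping Y the toolpath is (88.549,105.677) → (148.046,46.950).

Shape 2 is a cubic bezier drawn with `<path>`. Its stroke #000000 means engrave at S161, F2853. After flipping Y the toolpath is (124.300,105.034) → (113.426,105.477) → (94.556,103.471) → (72.115,101.080) → (50.529,100.364) → (34.221,103.387).

Shape 3 is a rectangle drawn with `<path>`. Its stroke #000000 means engrave at S161, F2853. After flipping Y the toolpath is (42.608,84.107) → (108.499,84.107) → (108.499,59.345) → (42.608,59.345) → (42.608,84.107), returning to the start.

Shape 4 is a quadratic bezier drawn with `<path>`. Its stroke #000000 means engrave at S161, F2853. After flipping Y the toolpath is (125.663,64.653) → (133.141,69.843) → (136.109,77.675) → (134.565,88.151) → (128.511,101.270) → (117.945,117.032).

Shape 5 is a rectangle drawn with `<polygon>`. Its stroke #000000 means engrave at S161, F2853. After flipping Y the toolpath is (45.210,111.672) → (130.542,111.672) → (130.542,56.431) → (45.210,56.431) → (45.210,111.672), returning to the start.

Shape 6 is a open polyline drawn with `<path>`. Its stroke #000000 means engrave at S161, F2853. After flipping Y the toolpath is (205.077,33.093) → (128.715,9.652) → (141.776,101.208) → (138.571,62.583) → (146.878,12.206).

Shape 7 is a closed polygon drawn with `<path>`. Its stroke #000000 means engrave at S161, F2853. After flipping Y the toolpath is (221.674,95.941) → (50.361,96.539) → (48.504,83.436) → (108.519,102.726) → (221.674,95.941), returning to the start.

; Generated by LaserGRBL
G21
G90
G00 X88.549 Y105.677
M3 S161
G1 X148.046 Y46.950 F2853
M5
G00 X124.300 Y105.034
M3 S161
G1 X113.426 Y105.477 F2853
G1 X94.556 Y103.471
G1 X72.115 Y101.080
G1 X50.529 Y100.364
G1 X34.221 Y103.387
M5
G00 X42.608 Y84.107
M3 S161
G1 X108.499 Y84.107 F2853
G1 X108.499 Y59.345
G1 X42.608 Y59.345
G1 X42.608 Y84.107
M5
G00 X125.663 Y64.653
M3 S161
G1 X133.141 Y69.843 F2853
G1 X136.109 Y77.675
G1 X134.565 Y88.151
G1 X128.511 Y101.270
G1 X117.945 Y117.032
M5
G00 X45.210 Y111.672
M3 S161
G1 X130.542 Y111.672 F2853
G1 X130.542 Y56.431
G1 X45.210 Y56.431
G1 X45.210 Y111.672
M5
G00 X205.077 Y33.093
M3 S161
G1 X128.715 Y9.652 F2853
G1 X141.776 Y101.208
G1 X138.571 Y62.583
G1 X146.878 Y12.206
M5
G00 X221.674 Y95.941
M3 S161
G1 X50.361 Y96.539 F2853
G1 X48.504 Y83.436
G1 X108.519 Y102.726
G1 X221.674 Y95.941
M5
G00 X0.000 Y0.000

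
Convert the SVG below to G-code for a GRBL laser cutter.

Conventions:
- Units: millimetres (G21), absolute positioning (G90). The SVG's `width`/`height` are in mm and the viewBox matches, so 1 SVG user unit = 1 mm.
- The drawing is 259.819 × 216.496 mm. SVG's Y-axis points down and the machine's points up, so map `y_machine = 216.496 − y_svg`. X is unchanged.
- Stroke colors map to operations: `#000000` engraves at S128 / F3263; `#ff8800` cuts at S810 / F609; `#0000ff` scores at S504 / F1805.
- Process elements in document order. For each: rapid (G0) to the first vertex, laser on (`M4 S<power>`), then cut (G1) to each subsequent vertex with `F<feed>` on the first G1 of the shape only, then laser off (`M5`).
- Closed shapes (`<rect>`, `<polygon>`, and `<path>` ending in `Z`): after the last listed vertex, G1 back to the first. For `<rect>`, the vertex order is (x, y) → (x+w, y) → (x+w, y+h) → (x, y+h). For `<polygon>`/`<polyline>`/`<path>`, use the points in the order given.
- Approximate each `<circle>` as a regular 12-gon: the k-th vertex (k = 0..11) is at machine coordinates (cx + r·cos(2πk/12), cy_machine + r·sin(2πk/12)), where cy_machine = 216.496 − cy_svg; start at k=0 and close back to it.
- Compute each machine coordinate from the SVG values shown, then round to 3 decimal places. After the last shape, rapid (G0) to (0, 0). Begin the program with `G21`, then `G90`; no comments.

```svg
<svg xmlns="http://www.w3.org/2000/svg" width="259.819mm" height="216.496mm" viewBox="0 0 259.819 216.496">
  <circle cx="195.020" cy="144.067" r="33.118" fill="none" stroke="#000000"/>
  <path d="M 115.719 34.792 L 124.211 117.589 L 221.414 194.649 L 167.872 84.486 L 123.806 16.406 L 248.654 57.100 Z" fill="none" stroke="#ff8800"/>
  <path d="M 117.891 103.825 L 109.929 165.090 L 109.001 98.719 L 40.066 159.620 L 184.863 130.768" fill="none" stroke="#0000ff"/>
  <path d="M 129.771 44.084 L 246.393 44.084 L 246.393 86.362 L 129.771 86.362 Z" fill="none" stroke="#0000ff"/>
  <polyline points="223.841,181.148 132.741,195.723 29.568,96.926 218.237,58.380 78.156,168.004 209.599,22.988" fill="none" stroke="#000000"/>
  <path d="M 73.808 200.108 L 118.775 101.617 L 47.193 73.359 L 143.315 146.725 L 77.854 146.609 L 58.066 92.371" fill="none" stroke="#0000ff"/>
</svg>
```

1 u = 1 mm; y_m = 216.496 − y.

[1] `<circle>` circle, #000000→engrave S128 F3263: (228.138,72.429) → (223.701,88.988) → (211.579,101.110) → (195.020,105.547) → (178.461,101.110) → (166.339,88.988) → (161.902,72.429) → (166.339,55.870) → (178.461,43.748) → (195.020,39.311) → (211.579,43.748) → (223.701,55.870) → (228.138,72.429) (closed)

[2] `<path>` closed polygon, #ff8800→cut S810 F609: (115.719,181.704) → (124.211,98.907) → (221.414,21.847) → (167.872,132.010) → (123.806,200.090) → (248.654,159.396) → (115.719,181.704) (closed)

[3] `<path>` open polyline, #0000ff→score S504 F1805: (117.891,112.671) → (109.929,51.406) → (109.001,117.777) → (40.066,56.876) → (184.863,85.728)

[4] `<path>` rectangle, #0000ff→score S504 F1805: (129.771,172.412) → (246.393,172.412) → (246.393,130.134) → (129.771,130.134) → (129.771,172.412) (closed)

[5] `<polyline>` open polyline, #000000→engrave S128 F3263: (223.841,35.348) → (132.741,20.773) → (29.568,119.570) → (218.237,158.116) → (78.156,48.492) → (209.599,193.508)

[6] `<path>` open polyline, #0000ff→score S504 F1805: (73.808,16.388) → (118.775,114.879) → (47.193,143.137) → (143.315,69.771) → (77.854,69.887) → (58.066,124.125)

G21
G90
G0 X228.138 Y72.429
M4 S128
G1 X223.701 Y88.988 F3263
G1 X211.579 Y101.110
G1 X195.020 Y105.547
G1 X178.461 Y101.110
G1 X166.339 Y88.988
G1 X161.902 Y72.429
G1 X166.339 Y55.870
G1 X178.461 Y43.748
G1 X195.020 Y39.311
G1 X211.579 Y43.748
G1 X223.701 Y55.870
G1 X228.138 Y72.429
M5
G0 X115.719 Y181.704
M4 S810
G1 X124.211 Y98.907 F609
G1 X221.414 Y21.847
G1 X167.872 Y132.010
G1 X123.806 Y200.090
G1 X248.654 Y159.396
G1 X115.719 Y181.704
M5
G0 X117.891 Y112.671
M4 S504
G1 X109.929 Y51.406 F1805
G1 X109.001 Y117.777
G1 X40.066 Y56.876
G1 X184.863 Y85.728
M5
G0 X129.771 Y172.412
M4 S504
G1 X246.393 Y172.412 F1805
G1 X246.393 Y130.134
G1 X129.771 Y130.134
G1 X129.771 Y172.412
M5
G0 X223.841 Y35.348
M4 S128
G1 X132.741 Y20.773 F3263
G1 X29.568 Y119.570
G1 X218.237 Y158.116
G1 X78.156 Y48.492
G1 X209.599 Y193.508
M5
G0 X73.808 Y16.388
M4 S504
G1 X118.775 Y114.879 F1805
G1 X47.193 Y143.137
G1 X143.315 Y69.771
G1 X77.854 Y69.887
G1 X58.066 Y124.125
M5
G0 X0.000 Y0.000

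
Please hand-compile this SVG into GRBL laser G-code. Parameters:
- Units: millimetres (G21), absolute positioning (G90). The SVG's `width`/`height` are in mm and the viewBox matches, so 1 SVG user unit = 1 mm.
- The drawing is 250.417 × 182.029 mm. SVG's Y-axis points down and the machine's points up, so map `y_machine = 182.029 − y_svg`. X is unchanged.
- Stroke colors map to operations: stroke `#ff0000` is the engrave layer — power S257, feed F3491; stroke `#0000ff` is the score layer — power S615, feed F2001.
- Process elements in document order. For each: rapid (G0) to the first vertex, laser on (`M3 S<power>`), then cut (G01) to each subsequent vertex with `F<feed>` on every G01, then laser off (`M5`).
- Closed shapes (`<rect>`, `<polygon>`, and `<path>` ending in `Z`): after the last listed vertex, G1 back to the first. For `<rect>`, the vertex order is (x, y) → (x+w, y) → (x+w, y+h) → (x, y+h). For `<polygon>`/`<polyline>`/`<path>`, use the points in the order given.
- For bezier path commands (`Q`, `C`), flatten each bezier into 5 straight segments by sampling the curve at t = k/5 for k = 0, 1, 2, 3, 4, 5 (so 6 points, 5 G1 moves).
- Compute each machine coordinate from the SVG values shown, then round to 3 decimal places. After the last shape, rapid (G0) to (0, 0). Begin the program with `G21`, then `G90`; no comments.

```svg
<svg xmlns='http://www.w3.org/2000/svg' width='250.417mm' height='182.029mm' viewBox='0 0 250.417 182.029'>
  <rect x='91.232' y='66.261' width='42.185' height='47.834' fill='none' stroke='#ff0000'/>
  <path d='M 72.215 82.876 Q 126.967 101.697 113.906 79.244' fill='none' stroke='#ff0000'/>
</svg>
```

1 u = 1 mm; y_m = 182.029 − y.

[1] `<rect>` rectangle, #ff0000→engrave S257 F3491: (91.232,115.768) → (133.417,115.768) → (133.417,67.934) → (91.232,67.934) → (91.232,115.768) (closed)

[2] `<path>` quadratic bezier, #ff0000→engrave S257 F3491: (72.215,99.153) → (91.403,93.276) → (105.167,90.700) → (113.505,91.426) → (116.418,95.455) → (113.906,102.785)

G21
G90
G0 X91.232 Y115.768
M3 S257
G01 X133.417 Y115.768 F3491
G01 X133.417 Y67.934 F3491
G01 X91.232 Y67.934 F3491
G01 X91.232 Y115.768 F3491
M5
G0 X72.215 Y99.153
M3 S257
G01 X91.403 Y93.276 F3491
G01 X105.167 Y90.700 F3491
G01 X113.505 Y91.426 F3491
G01 X116.418 Y95.455 F3491
G01 X113.906 Y102.785 F3491
M5
G0 X0.000 Y0.000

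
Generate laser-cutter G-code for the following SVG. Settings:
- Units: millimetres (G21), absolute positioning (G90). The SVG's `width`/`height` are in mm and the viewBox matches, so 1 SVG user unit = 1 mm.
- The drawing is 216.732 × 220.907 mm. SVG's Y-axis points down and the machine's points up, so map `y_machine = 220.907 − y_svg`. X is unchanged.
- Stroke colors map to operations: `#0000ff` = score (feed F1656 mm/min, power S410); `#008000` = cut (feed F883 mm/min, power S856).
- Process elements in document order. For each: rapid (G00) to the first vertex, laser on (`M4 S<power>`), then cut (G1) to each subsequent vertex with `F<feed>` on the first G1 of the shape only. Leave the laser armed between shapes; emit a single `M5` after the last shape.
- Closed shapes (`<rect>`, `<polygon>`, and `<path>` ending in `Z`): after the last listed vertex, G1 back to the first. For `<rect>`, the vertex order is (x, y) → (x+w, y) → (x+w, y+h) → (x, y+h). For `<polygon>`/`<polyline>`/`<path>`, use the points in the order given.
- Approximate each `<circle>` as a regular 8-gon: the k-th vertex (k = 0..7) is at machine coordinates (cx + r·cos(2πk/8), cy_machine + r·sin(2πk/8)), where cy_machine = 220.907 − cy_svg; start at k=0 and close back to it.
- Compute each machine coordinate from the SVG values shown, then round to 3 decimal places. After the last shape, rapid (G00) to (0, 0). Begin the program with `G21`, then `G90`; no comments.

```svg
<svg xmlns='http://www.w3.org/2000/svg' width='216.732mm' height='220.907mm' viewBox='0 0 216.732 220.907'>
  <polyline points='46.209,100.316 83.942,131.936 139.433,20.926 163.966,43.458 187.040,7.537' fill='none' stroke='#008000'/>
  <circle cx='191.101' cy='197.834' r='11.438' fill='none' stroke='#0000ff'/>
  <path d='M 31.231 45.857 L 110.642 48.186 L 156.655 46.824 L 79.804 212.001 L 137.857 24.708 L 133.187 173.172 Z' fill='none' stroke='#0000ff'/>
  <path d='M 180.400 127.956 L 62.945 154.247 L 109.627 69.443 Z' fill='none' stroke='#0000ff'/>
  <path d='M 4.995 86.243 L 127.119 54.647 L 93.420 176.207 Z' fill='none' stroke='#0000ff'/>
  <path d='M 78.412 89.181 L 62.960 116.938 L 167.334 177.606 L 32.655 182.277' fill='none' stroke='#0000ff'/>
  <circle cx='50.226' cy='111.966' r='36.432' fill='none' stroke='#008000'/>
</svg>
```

1 u = 1 mm; y_m = 220.907 − y.

[1] `<polyline>` open polyline, #008000→cut S856 F883: (46.209,120.591) → (83.942,88.971) → (139.433,199.981) → (163.966,177.449) → (187.040,213.370)

[2] `<circle>` circle, #0000ff→score S410 F1656: (202.539,23.073) → (199.189,31.161) → (191.101,34.511) → (183.013,31.161) → (179.663,23.073) → (183.013,14.985) → (191.101,11.635) → (199.189,14.985) → (202.539,23.073) (closed)

[3] `<path>` closed polygon, #0000ff→score S410 F1656: (31.231,175.050) → (110.642,172.721) → (156.655,174.083) → (79.804,8.906) → (137.857,196.199) → (133.187,47.735) → (31.231,175.050) (closed)

[4] `<path>` closed polygon, #0000ff→score S410 F1656: (180.400,92.951) → (62.945,66.660) → (109.627,151.464) → (180.400,92.951) (closed)

[5] `<path>` regular polygon, #0000ff→score S410 F1656: (4.995,134.664) → (127.119,166.260) → (93.420,44.700) → (4.995,134.664) (closed)

[6] `<path>` open polyline, #0000ff→score S410 F1656: (78.412,131.726) → (62.960,103.969) → (167.334,43.301) → (32.655,38.630)

[7] `<circle>` circle, #008000→cut S856 F883: (86.658,108.941) → (75.987,134.702) → (50.226,145.373) → (24.465,134.702) → (13.794,108.941) → (24.465,83.180) → (50.226,72.509) → (75.987,83.180) → (86.658,108.941) (closed)

G21
G90
G00 X46.209 Y120.591
M4 S856
G1 X83.942 Y88.971 F883
G1 X139.433 Y199.981
G1 X163.966 Y177.449
G1 X187.040 Y213.370
G00 X202.539 Y23.073
M4 S410
G1 X199.189 Y31.161 F1656
G1 X191.101 Y34.511
G1 X183.013 Y31.161
G1 X179.663 Y23.073
G1 X183.013 Y14.985
G1 X191.101 Y11.635
G1 X199.189 Y14.985
G1 X202.539 Y23.073
G00 X31.231 Y175.050
M4 S410
G1 X110.642 Y172.721 F1656
G1 X156.655 Y174.083
G1 X79.804 Y8.906
G1 X137.857 Y196.199
G1 X133.187 Y47.735
G1 X31.231 Y175.050
G00 X180.400 Y92.951
M4 S410
G1 X62.945 Y66.660 F1656
G1 X109.627 Y151.464
G1 X180.400 Y92.951
G00 X4.995 Y134.664
M4 S410
G1 X127.119 Y166.260 F1656
G1 X93.420 Y44.700
G1 X4.995 Y134.664
G00 X78.412 Y131.726
M4 S410
G1 X62.960 Y103.969 F1656
G1 X167.334 Y43.301
G1 X32.655 Y38.630
G00 X86.658 Y108.941
M4 S856
G1 X75.987 Y134.702 F883
G1 X50.226 Y145.373
G1 X24.465 Y134.702
G1 X13.794 Y108.941
G1 X24.465 Y83.180
G1 X50.226 Y72.509
G1 X75.987 Y83.180
G1 X86.658 Y108.941
M5
G00 X0.000 Y0.000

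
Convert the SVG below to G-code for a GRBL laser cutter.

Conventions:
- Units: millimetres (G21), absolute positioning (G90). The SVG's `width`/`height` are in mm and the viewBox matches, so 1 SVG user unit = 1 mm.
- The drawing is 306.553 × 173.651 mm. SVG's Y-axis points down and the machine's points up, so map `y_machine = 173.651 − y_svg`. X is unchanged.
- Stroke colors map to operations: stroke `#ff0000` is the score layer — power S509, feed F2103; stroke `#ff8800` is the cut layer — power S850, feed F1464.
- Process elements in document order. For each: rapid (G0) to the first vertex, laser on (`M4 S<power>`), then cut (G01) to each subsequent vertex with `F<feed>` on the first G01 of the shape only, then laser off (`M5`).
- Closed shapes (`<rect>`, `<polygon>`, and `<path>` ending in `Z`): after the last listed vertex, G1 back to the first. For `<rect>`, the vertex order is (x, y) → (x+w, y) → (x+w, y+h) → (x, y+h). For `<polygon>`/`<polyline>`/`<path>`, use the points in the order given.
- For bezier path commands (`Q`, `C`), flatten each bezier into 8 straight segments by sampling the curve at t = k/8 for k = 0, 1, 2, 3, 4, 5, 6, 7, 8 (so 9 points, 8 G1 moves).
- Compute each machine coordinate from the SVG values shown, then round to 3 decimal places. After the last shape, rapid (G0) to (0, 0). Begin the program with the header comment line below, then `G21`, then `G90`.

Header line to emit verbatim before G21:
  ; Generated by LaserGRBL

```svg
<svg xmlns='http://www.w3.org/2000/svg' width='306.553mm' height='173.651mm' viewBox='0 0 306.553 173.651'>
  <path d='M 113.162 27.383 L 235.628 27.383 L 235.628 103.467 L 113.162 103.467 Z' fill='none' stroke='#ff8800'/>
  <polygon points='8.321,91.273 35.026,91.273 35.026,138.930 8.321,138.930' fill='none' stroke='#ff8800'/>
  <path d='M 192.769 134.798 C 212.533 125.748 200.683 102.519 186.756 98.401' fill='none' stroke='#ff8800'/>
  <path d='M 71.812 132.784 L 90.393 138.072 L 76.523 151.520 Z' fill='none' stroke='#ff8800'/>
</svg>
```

; Generated by LaserGRBL
G21
G90
G0 X113.162 Y146.268
M4 S850
G01 X235.628 Y146.268 F1464
G01 X235.628 Y70.184
G01 X113.162 Y70.184
G01 X113.162 Y146.268
M5
G0 X8.321 Y82.378
M4 S850
G01 X35.026 Y82.378 F1464
G01 X35.026 Y34.721
G01 X8.321 Y34.721
G01 X8.321 Y82.378
M5
G0 X192.769 Y38.853
M4 S850
G01 X198.756 Y42.846 F1464
G01 X202.126 Y47.779
G01 X203.224 Y53.260
G01 X202.397 Y58.901
G01 X199.990 Y64.310
G01 X196.350 Y69.098
G01 X191.824 Y72.875
G01 X186.756 Y75.250
M5
G0 X71.812 Y40.867
M4 S850
G01 X90.393 Y35.579 F1464
G01 X76.523 Y22.131
G01 X71.812 Y40.867
M5
G0 X0.000 Y0.000

Since the viewBox matches the mm dimensions, user units are millimetres directly. The only transform is the Y-flip y_m = 173.651 − y_svg.

Shape 1 is a rectangle drawn with `<path>`. Its stroke #ff8800 means cut at S850, F1464. After flipping Y the toolpath is (113.162,146.268) → (235.628,146.268) → (235.628,70.184) → (113.162,70.184) → (113.162,146.268), returning to the start.

Shape 2 is a rectangle drawn with `<polygon>`. Its stroke #ff8800 means cut at S850, F1464. After flipping Y the toolpath is (8.321,82.378) → (35.026,82.378) → (35.026,34.721) → (8.321,34.721) → (8.321,82.378), returning to the start.

Shape 3 is a cubic bezier drawn with `<path>`. Its stroke #ff8800 means cut at S850, F1464. After flipping Y the toolpath is (192.769,38.853) → (198.756,42.846) → (202.126,47.779) → (203.224,53.260) → (202.397,58.901) → (199.990,64.310) → (196.350,69.098) → (191.824,72.875) → (186.756,75.250).

Shape 4 is a regular polygon drawn with `<path>`. Its stroke #ff8800 means cut at S850, F1464. After flipping Y the toolpath is (71.812,40.867) → (90.393,35.579) → (76.523,22.131) → (71.812,40.867), returning to the start.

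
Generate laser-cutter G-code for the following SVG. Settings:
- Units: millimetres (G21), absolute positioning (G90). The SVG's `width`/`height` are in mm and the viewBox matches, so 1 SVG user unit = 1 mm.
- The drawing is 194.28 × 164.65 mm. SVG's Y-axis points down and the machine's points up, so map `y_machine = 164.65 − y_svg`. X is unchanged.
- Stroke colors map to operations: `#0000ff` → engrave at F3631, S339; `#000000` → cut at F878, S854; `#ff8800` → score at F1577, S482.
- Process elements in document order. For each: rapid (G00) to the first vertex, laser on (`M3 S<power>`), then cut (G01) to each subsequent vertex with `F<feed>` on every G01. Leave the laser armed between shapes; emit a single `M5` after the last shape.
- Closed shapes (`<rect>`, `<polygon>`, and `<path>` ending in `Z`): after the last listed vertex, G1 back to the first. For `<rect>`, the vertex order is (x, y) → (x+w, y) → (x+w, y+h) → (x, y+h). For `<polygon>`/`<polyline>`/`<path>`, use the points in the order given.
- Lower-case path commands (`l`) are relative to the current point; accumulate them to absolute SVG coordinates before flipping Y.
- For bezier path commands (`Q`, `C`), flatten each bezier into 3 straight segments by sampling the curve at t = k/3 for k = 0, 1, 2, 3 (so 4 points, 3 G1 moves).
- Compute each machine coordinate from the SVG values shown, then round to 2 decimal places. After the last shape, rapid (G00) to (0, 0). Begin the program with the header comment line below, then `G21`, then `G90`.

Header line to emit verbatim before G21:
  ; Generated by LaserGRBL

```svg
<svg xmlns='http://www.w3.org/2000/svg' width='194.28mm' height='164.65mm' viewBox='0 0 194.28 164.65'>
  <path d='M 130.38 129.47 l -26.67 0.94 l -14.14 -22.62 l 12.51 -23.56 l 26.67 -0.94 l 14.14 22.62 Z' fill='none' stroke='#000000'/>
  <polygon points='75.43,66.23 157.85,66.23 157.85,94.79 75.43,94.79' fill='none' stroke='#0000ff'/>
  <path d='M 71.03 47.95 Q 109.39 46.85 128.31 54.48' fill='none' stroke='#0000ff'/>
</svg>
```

; Generated by LaserGRBL
G21
G90
G00 X130.38 Y35.18
M3 S854
G01 X103.71 Y34.24 F878
G01 X89.57 Y56.86 F878
G01 X102.08 Y80.42 F878
G01 X128.75 Y81.36 F878
G01 X142.89 Y58.74 F878
G01 X130.38 Y35.18 F878
G00 X75.43 Y98.42
M3 S339
G01 X157.85 Y98.42 F3631
G01 X157.85 Y69.86 F3631
G01 X75.43 Y69.86 F3631
G01 X75.43 Y98.42 F3631
G00 X71.03 Y116.70
M3 S339
G01 X94.44 Y116.46 F3631
G01 X113.54 Y114.29 F3631
G01 X128.31 Y110.17 F3631
M5
G00 X0.00 Y0.00

Since the viewBox matches the mm dimensions, user units are millimetres directly. The only transform is the Y-flip y_m = 164.65 − y_svg.

Shape 1 is a regular polygon drawn with `<path>`. Its stroke #000000 means cut at S854, F878. After flipping Y the toolpath is (130.38,35.18) → (103.71,34.24) → (89.57,56.86) → (102.08,80.42) → (128.75,81.36) → (142.89,58.74) → (130.38,35.18), returning to the start.

Shape 2 is a rectangle drawn with `<polygon>`. Its stroke #0000ff means engrave at S339, F3631. After flipping Y the toolpath is (75.43,98.42) → (157.85,98.42) → (157.85,69.86) → (75.43,69.86) → (75.43,98.42), returning to the start.

Shape 3 is a quadratic bezier drawn with `<path>`. Its stroke #0000ff means engrave at S339, F3631. After flipping Y the toolpath is (71.03,116.70) → (94.44,116.46) → (113.54,114.29) → (128.31,110.17).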